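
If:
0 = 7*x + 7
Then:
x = -1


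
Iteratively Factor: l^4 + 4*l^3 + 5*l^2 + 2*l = (l + 1)*(l^3 + 3*l^2 + 2*l) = (l + 1)^2*(l^2 + 2*l) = l*(l + 1)^2*(l + 2)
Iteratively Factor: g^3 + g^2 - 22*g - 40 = (g - 5)*(g^2 + 6*g + 8) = (g - 5)*(g + 2)*(g + 4)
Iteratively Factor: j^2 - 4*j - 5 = (j - 5)*(j + 1)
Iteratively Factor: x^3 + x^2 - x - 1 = (x + 1)*(x^2 - 1) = (x - 1)*(x + 1)*(x + 1)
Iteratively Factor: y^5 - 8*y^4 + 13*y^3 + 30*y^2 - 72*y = (y - 3)*(y^4 - 5*y^3 - 2*y^2 + 24*y) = (y - 3)^2*(y^3 - 2*y^2 - 8*y) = (y - 3)^2*(y + 2)*(y^2 - 4*y) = y*(y - 3)^2*(y + 2)*(y - 4)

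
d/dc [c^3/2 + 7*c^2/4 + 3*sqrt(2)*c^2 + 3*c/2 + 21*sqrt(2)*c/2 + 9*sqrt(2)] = 3*c^2/2 + 7*c/2 + 6*sqrt(2)*c + 3/2 + 21*sqrt(2)/2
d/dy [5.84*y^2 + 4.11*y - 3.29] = 11.68*y + 4.11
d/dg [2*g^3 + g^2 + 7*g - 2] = 6*g^2 + 2*g + 7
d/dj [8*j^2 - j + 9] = 16*j - 1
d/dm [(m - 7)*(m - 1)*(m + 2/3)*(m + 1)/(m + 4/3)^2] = 3*(18*m^4 - 9*m^3 - 228*m^2 - 193*m - 8)/(27*m^3 + 108*m^2 + 144*m + 64)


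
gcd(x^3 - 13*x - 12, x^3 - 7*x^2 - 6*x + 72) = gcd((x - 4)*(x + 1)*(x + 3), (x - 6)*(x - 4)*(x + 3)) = x^2 - x - 12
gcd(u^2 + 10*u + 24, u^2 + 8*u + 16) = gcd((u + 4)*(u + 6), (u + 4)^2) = u + 4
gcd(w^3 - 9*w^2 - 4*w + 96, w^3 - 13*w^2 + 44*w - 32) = w^2 - 12*w + 32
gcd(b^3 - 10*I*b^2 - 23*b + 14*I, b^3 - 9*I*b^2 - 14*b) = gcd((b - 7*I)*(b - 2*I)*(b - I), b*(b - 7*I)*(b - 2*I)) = b^2 - 9*I*b - 14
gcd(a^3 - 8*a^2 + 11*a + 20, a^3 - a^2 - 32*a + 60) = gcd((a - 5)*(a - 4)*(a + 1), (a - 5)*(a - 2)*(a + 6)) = a - 5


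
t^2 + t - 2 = (t - 1)*(t + 2)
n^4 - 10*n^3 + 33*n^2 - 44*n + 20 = (n - 5)*(n - 2)^2*(n - 1)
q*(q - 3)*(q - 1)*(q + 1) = q^4 - 3*q^3 - q^2 + 3*q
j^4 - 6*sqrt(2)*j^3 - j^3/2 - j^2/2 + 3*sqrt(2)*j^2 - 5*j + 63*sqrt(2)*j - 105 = (j - 7/2)*(j + 3)*(j - 5*sqrt(2))*(j - sqrt(2))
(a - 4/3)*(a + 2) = a^2 + 2*a/3 - 8/3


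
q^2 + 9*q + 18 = (q + 3)*(q + 6)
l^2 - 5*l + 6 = (l - 3)*(l - 2)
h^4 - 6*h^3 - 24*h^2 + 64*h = h*(h - 8)*(h - 2)*(h + 4)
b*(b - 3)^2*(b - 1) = b^4 - 7*b^3 + 15*b^2 - 9*b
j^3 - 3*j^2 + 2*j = j*(j - 2)*(j - 1)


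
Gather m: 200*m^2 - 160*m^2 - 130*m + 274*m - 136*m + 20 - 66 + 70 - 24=40*m^2 + 8*m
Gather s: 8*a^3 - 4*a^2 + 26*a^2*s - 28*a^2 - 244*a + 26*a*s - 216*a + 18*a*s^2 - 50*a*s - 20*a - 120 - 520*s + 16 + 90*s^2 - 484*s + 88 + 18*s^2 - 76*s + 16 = 8*a^3 - 32*a^2 - 480*a + s^2*(18*a + 108) + s*(26*a^2 - 24*a - 1080)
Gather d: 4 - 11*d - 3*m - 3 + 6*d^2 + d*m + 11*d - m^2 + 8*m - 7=6*d^2 + d*m - m^2 + 5*m - 6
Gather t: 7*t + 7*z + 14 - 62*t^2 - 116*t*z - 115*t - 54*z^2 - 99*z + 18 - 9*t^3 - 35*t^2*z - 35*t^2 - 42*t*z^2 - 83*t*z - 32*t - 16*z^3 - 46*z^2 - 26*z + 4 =-9*t^3 + t^2*(-35*z - 97) + t*(-42*z^2 - 199*z - 140) - 16*z^3 - 100*z^2 - 118*z + 36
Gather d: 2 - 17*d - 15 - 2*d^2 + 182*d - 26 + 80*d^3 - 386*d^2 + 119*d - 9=80*d^3 - 388*d^2 + 284*d - 48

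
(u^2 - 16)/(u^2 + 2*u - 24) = (u + 4)/(u + 6)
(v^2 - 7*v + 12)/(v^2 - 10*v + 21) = (v - 4)/(v - 7)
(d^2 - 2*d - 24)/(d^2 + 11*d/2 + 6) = 2*(d - 6)/(2*d + 3)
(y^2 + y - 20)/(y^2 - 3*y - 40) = (y - 4)/(y - 8)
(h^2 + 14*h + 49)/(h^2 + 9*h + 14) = (h + 7)/(h + 2)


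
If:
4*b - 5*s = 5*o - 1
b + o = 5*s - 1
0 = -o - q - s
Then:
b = 10*s/3 - 2/3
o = 5*s/3 - 1/3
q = 1/3 - 8*s/3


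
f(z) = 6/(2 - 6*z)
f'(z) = 36/(2 - 6*z)^2 = 9/(3*z - 1)^2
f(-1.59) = 0.52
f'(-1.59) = 0.27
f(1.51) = -0.85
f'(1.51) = 0.72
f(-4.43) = 0.21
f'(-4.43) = 0.04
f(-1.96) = 0.44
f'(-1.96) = 0.19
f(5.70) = -0.19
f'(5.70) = 0.03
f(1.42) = -0.92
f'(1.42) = 0.85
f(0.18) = 6.52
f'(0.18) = 42.53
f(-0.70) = 0.97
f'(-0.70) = 0.94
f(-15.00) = 0.07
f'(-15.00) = 0.00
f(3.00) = -0.38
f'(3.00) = 0.14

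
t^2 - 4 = (t - 2)*(t + 2)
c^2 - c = c*(c - 1)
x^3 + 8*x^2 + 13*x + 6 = (x + 1)^2*(x + 6)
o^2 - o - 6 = (o - 3)*(o + 2)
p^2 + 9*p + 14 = (p + 2)*(p + 7)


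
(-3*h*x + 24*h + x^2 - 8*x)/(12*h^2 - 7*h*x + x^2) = (x - 8)/(-4*h + x)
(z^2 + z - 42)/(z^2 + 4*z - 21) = (z - 6)/(z - 3)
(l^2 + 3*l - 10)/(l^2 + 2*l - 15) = (l - 2)/(l - 3)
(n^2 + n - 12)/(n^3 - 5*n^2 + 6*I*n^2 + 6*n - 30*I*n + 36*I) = (n + 4)/(n^2 + n*(-2 + 6*I) - 12*I)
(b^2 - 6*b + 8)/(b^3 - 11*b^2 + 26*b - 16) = (b - 4)/(b^2 - 9*b + 8)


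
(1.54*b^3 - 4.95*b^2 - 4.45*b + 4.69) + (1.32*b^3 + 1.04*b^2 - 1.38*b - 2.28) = 2.86*b^3 - 3.91*b^2 - 5.83*b + 2.41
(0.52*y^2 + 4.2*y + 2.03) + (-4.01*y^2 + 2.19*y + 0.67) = -3.49*y^2 + 6.39*y + 2.7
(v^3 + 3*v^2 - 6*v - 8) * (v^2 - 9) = v^5 + 3*v^4 - 15*v^3 - 35*v^2 + 54*v + 72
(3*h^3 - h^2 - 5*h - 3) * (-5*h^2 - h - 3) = -15*h^5 + 2*h^4 + 17*h^3 + 23*h^2 + 18*h + 9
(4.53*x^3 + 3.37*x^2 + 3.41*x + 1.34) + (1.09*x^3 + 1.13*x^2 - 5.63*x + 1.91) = 5.62*x^3 + 4.5*x^2 - 2.22*x + 3.25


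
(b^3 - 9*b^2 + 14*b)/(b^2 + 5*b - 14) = b*(b - 7)/(b + 7)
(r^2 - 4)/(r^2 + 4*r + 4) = (r - 2)/(r + 2)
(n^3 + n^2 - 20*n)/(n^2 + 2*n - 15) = n*(n - 4)/(n - 3)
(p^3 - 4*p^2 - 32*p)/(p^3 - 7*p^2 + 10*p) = (p^2 - 4*p - 32)/(p^2 - 7*p + 10)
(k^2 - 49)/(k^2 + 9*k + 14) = (k - 7)/(k + 2)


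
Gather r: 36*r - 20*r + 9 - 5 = 16*r + 4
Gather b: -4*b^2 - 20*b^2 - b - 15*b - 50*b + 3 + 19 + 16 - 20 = -24*b^2 - 66*b + 18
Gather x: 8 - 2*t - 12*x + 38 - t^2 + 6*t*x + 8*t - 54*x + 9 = -t^2 + 6*t + x*(6*t - 66) + 55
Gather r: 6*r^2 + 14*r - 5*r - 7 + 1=6*r^2 + 9*r - 6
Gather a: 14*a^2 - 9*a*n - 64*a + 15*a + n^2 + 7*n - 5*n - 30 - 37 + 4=14*a^2 + a*(-9*n - 49) + n^2 + 2*n - 63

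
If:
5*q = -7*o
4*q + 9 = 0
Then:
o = 45/28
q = -9/4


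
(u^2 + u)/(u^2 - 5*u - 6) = u/(u - 6)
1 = 1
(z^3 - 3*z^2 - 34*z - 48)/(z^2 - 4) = (z^2 - 5*z - 24)/(z - 2)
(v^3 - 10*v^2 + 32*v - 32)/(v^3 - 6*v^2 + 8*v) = (v - 4)/v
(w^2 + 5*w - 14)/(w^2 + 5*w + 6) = (w^2 + 5*w - 14)/(w^2 + 5*w + 6)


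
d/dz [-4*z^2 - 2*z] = -8*z - 2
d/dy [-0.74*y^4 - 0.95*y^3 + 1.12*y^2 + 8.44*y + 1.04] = -2.96*y^3 - 2.85*y^2 + 2.24*y + 8.44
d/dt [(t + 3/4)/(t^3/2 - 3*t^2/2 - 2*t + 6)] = (-4*t^3 + 3*t^2/2 + 9*t + 30)/(t^6 - 6*t^5 + t^4 + 48*t^3 - 56*t^2 - 96*t + 144)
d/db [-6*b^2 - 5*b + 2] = -12*b - 5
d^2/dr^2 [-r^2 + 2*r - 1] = -2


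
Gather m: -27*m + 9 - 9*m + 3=12 - 36*m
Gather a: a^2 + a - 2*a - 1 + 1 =a^2 - a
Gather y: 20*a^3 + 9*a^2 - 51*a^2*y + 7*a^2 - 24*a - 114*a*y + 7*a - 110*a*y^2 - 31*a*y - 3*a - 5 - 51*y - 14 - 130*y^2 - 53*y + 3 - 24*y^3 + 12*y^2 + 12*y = 20*a^3 + 16*a^2 - 20*a - 24*y^3 + y^2*(-110*a - 118) + y*(-51*a^2 - 145*a - 92) - 16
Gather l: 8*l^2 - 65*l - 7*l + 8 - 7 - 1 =8*l^2 - 72*l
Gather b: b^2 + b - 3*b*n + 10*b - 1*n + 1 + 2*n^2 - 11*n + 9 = b^2 + b*(11 - 3*n) + 2*n^2 - 12*n + 10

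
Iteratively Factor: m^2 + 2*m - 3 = (m + 3)*(m - 1)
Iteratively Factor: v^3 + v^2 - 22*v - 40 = (v - 5)*(v^2 + 6*v + 8) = (v - 5)*(v + 2)*(v + 4)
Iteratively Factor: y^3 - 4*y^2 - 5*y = (y)*(y^2 - 4*y - 5) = y*(y + 1)*(y - 5)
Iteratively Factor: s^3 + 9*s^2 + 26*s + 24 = (s + 4)*(s^2 + 5*s + 6) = (s + 2)*(s + 4)*(s + 3)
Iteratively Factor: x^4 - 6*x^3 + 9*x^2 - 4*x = (x - 1)*(x^3 - 5*x^2 + 4*x) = x*(x - 1)*(x^2 - 5*x + 4) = x*(x - 4)*(x - 1)*(x - 1)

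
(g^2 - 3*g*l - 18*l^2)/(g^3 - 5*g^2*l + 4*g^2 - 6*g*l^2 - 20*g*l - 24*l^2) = (g + 3*l)/(g^2 + g*l + 4*g + 4*l)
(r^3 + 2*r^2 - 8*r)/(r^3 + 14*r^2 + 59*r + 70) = r*(r^2 + 2*r - 8)/(r^3 + 14*r^2 + 59*r + 70)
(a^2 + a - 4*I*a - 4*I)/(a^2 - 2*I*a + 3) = (a^2 + a - 4*I*a - 4*I)/(a^2 - 2*I*a + 3)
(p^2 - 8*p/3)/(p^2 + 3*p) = (p - 8/3)/(p + 3)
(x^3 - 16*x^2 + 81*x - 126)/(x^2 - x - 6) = (x^2 - 13*x + 42)/(x + 2)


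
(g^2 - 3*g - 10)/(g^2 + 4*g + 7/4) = 4*(g^2 - 3*g - 10)/(4*g^2 + 16*g + 7)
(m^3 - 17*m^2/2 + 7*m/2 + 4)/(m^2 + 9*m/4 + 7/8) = 4*(m^2 - 9*m + 8)/(4*m + 7)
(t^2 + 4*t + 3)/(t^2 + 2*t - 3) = (t + 1)/(t - 1)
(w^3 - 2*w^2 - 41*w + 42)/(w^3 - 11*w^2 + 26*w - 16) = (w^2 - w - 42)/(w^2 - 10*w + 16)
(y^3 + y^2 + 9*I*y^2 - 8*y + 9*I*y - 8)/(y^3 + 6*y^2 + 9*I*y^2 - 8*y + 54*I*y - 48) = (y + 1)/(y + 6)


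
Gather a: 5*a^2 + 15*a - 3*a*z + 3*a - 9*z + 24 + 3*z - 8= 5*a^2 + a*(18 - 3*z) - 6*z + 16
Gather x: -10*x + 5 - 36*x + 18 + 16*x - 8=15 - 30*x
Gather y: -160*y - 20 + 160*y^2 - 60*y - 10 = 160*y^2 - 220*y - 30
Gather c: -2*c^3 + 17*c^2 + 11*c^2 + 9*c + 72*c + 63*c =-2*c^3 + 28*c^2 + 144*c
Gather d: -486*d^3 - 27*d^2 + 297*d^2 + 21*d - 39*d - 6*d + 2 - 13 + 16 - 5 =-486*d^3 + 270*d^2 - 24*d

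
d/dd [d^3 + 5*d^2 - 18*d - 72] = 3*d^2 + 10*d - 18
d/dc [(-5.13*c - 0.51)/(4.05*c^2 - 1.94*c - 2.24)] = (20.7765*c^2 + 4.131*c + 10.5018)/(16.4025*c^4 - 15.714*c^3 - 14.3804*c^2 + 8.6912*c + 5.0176)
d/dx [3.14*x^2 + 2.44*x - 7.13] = 6.28*x + 2.44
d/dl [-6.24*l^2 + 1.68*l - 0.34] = 1.68 - 12.48*l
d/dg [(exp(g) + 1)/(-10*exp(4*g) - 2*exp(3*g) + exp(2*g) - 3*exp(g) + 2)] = ((exp(g) + 1)*(40*exp(3*g) + 6*exp(2*g) - 2*exp(g) + 3) - 10*exp(4*g) - 2*exp(3*g) + exp(2*g) - 3*exp(g) + 2)*exp(g)/(10*exp(4*g) + 2*exp(3*g) - exp(2*g) + 3*exp(g) - 2)^2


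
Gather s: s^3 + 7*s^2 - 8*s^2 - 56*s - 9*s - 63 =s^3 - s^2 - 65*s - 63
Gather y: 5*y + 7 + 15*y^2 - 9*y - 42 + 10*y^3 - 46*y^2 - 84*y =10*y^3 - 31*y^2 - 88*y - 35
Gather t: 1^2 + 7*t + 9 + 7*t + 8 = 14*t + 18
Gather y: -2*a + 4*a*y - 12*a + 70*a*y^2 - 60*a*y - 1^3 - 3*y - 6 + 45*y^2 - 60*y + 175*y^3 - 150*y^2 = -14*a + 175*y^3 + y^2*(70*a - 105) + y*(-56*a - 63) - 7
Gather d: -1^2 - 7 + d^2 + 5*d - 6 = d^2 + 5*d - 14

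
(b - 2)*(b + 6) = b^2 + 4*b - 12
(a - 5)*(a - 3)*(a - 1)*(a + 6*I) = a^4 - 9*a^3 + 6*I*a^3 + 23*a^2 - 54*I*a^2 - 15*a + 138*I*a - 90*I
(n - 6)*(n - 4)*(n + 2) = n^3 - 8*n^2 + 4*n + 48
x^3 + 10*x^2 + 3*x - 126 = (x - 3)*(x + 6)*(x + 7)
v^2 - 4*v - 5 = (v - 5)*(v + 1)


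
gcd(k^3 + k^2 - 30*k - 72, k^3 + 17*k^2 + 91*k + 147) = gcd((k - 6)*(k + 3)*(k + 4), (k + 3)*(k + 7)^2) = k + 3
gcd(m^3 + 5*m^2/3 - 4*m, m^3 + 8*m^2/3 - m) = m^2 + 3*m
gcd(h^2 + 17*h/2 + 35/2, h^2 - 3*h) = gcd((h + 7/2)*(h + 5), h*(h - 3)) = 1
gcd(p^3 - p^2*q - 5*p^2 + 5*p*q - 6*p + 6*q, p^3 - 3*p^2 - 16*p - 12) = p^2 - 5*p - 6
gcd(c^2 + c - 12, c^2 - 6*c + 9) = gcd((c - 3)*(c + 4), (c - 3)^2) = c - 3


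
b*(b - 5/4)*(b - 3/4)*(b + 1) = b^4 - b^3 - 17*b^2/16 + 15*b/16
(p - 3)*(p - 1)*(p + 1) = p^3 - 3*p^2 - p + 3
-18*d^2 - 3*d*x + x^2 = (-6*d + x)*(3*d + x)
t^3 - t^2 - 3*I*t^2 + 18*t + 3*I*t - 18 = (t - 1)*(t - 6*I)*(t + 3*I)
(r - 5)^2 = r^2 - 10*r + 25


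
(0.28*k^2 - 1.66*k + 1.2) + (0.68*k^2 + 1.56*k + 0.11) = 0.96*k^2 - 0.0999999999999999*k + 1.31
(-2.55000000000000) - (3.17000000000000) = -5.72000000000000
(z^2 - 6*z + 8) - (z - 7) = z^2 - 7*z + 15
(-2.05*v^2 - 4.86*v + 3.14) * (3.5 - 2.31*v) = 4.7355*v^3 + 4.0516*v^2 - 24.2634*v + 10.99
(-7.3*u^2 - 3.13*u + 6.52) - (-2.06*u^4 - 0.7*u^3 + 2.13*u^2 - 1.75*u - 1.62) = 2.06*u^4 + 0.7*u^3 - 9.43*u^2 - 1.38*u + 8.14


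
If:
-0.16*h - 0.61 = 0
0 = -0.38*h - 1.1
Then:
No Solution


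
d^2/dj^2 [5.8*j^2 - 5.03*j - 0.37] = 11.6000000000000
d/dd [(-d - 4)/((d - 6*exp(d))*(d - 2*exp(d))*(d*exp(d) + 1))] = ((d + 1)*(d + 4)*(d - 6*exp(d))*(d - 2*exp(d))*exp(d) - (d + 4)*(d - 6*exp(d))*(d*exp(d) + 1)*(2*exp(d) - 1) - (d + 4)*(d - 2*exp(d))*(d*exp(d) + 1)*(6*exp(d) - 1) - (d - 6*exp(d))*(d - 2*exp(d))*(d*exp(d) + 1))/((d - 6*exp(d))^2*(d - 2*exp(d))^2*(d*exp(d) + 1)^2)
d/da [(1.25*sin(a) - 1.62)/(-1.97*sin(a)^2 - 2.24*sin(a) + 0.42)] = (2.4625*sin(a)^2 - 6.3828*sin(a) - 3.1038)*cos(a)/(3.8809*sin(a)^4 + 8.8256*sin(a)^3 + 3.3628*sin(a)^2 - 1.8816*sin(a) + 0.1764)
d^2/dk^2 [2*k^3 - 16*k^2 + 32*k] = 12*k - 32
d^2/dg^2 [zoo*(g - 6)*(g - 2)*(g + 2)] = zoo*(g - 2)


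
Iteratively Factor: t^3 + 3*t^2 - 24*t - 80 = (t - 5)*(t^2 + 8*t + 16) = (t - 5)*(t + 4)*(t + 4)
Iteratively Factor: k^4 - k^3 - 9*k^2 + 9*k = (k + 3)*(k^3 - 4*k^2 + 3*k) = (k - 1)*(k + 3)*(k^2 - 3*k) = k*(k - 1)*(k + 3)*(k - 3)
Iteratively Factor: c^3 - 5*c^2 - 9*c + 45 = (c - 5)*(c^2 - 9) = (c - 5)*(c - 3)*(c + 3)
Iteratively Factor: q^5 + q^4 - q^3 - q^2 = (q)*(q^4 + q^3 - q^2 - q) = q*(q + 1)*(q^3 - q) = q*(q - 1)*(q + 1)*(q^2 + q) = q^2*(q - 1)*(q + 1)*(q + 1)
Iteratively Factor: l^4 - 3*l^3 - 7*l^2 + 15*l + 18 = (l + 1)*(l^3 - 4*l^2 - 3*l + 18) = (l - 3)*(l + 1)*(l^2 - l - 6) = (l - 3)*(l + 1)*(l + 2)*(l - 3)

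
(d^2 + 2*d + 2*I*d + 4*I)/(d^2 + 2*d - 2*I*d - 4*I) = (d + 2*I)/(d - 2*I)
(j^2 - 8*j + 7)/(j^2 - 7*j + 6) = (j - 7)/(j - 6)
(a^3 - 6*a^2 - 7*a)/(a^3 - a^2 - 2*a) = (a - 7)/(a - 2)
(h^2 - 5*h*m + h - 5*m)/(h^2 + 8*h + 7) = (h - 5*m)/(h + 7)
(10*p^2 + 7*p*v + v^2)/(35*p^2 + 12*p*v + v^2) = (2*p + v)/(7*p + v)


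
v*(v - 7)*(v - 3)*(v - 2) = v^4 - 12*v^3 + 41*v^2 - 42*v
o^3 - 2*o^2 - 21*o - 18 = (o - 6)*(o + 1)*(o + 3)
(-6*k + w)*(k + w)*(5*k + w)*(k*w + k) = -30*k^4*w - 30*k^4 - 31*k^3*w^2 - 31*k^3*w + k*w^4 + k*w^3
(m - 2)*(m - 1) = m^2 - 3*m + 2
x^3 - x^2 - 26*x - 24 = (x - 6)*(x + 1)*(x + 4)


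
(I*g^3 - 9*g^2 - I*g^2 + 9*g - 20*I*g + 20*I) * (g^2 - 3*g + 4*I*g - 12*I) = I*g^5 - 13*g^4 - 4*I*g^4 + 52*g^3 - 53*I*g^3 + 41*g^2 + 224*I*g^2 - 320*g - 168*I*g + 240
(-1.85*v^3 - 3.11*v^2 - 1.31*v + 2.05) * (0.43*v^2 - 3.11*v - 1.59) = -0.7955*v^5 + 4.4162*v^4 + 12.0503*v^3 + 9.9005*v^2 - 4.2926*v - 3.2595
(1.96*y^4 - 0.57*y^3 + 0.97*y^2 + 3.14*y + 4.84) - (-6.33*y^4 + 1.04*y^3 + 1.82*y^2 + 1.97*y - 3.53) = 8.29*y^4 - 1.61*y^3 - 0.85*y^2 + 1.17*y + 8.37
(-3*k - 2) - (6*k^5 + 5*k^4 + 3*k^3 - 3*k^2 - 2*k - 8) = -6*k^5 - 5*k^4 - 3*k^3 + 3*k^2 - k + 6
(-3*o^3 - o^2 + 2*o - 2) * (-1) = 3*o^3 + o^2 - 2*o + 2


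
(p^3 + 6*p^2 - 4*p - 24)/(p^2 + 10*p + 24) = (p^2 - 4)/(p + 4)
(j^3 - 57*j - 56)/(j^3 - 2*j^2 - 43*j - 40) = (j + 7)/(j + 5)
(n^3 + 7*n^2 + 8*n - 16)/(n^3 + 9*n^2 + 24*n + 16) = (n - 1)/(n + 1)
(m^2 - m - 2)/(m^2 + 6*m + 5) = (m - 2)/(m + 5)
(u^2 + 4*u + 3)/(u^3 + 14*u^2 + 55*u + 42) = (u + 3)/(u^2 + 13*u + 42)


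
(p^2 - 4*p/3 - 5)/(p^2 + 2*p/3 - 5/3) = (p - 3)/(p - 1)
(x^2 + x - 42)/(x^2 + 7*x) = (x - 6)/x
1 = 1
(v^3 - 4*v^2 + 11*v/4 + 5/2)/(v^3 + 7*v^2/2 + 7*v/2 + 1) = (v^2 - 9*v/2 + 5)/(v^2 + 3*v + 2)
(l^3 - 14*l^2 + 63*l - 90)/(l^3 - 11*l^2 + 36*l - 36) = (l - 5)/(l - 2)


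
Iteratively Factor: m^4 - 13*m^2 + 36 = (m + 3)*(m^3 - 3*m^2 - 4*m + 12) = (m + 2)*(m + 3)*(m^2 - 5*m + 6) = (m - 2)*(m + 2)*(m + 3)*(m - 3)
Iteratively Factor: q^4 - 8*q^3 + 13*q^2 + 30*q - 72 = (q - 4)*(q^3 - 4*q^2 - 3*q + 18) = (q - 4)*(q - 3)*(q^2 - q - 6) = (q - 4)*(q - 3)*(q + 2)*(q - 3)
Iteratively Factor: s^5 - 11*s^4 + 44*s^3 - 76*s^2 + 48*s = (s - 4)*(s^4 - 7*s^3 + 16*s^2 - 12*s) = (s - 4)*(s - 2)*(s^3 - 5*s^2 + 6*s) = s*(s - 4)*(s - 2)*(s^2 - 5*s + 6) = s*(s - 4)*(s - 2)^2*(s - 3)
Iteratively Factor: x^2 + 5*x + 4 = (x + 4)*(x + 1)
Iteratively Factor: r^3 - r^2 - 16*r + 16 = (r - 1)*(r^2 - 16) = (r - 4)*(r - 1)*(r + 4)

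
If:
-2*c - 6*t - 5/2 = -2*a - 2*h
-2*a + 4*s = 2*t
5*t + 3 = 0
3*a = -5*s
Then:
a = 3/11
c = h + 181/220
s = -9/55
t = -3/5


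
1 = 1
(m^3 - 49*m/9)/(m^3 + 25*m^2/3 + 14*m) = (m - 7/3)/(m + 6)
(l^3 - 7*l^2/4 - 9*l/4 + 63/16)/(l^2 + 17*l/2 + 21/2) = (8*l^2 - 26*l + 21)/(8*(l + 7))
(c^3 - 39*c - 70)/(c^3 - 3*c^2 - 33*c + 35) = (c + 2)/(c - 1)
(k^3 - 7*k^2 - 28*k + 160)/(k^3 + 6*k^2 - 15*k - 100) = (k - 8)/(k + 5)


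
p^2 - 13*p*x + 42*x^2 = (p - 7*x)*(p - 6*x)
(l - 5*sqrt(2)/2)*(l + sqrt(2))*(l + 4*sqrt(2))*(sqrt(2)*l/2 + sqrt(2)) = sqrt(2)*l^4/2 + sqrt(2)*l^3 + 5*l^3/2 - 17*sqrt(2)*l^2/2 + 5*l^2 - 17*sqrt(2)*l - 20*l - 40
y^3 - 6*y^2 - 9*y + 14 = (y - 7)*(y - 1)*(y + 2)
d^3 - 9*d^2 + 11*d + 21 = (d - 7)*(d - 3)*(d + 1)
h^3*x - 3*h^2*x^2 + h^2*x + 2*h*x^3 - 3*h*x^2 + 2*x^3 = (h - 2*x)*(h - x)*(h*x + x)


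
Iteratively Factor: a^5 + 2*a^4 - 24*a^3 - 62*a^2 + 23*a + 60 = (a + 3)*(a^4 - a^3 - 21*a^2 + a + 20) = (a + 1)*(a + 3)*(a^3 - 2*a^2 - 19*a + 20) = (a + 1)*(a + 3)*(a + 4)*(a^2 - 6*a + 5) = (a - 5)*(a + 1)*(a + 3)*(a + 4)*(a - 1)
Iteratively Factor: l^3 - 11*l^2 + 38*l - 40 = (l - 2)*(l^2 - 9*l + 20) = (l - 4)*(l - 2)*(l - 5)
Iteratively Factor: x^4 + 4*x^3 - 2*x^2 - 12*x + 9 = (x + 3)*(x^3 + x^2 - 5*x + 3) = (x + 3)^2*(x^2 - 2*x + 1) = (x - 1)*(x + 3)^2*(x - 1)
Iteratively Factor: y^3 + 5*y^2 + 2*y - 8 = (y + 4)*(y^2 + y - 2) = (y - 1)*(y + 4)*(y + 2)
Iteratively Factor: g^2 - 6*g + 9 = (g - 3)*(g - 3)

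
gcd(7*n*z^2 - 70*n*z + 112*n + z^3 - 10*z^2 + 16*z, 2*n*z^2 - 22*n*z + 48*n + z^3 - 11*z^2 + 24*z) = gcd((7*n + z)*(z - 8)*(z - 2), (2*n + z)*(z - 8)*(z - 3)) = z - 8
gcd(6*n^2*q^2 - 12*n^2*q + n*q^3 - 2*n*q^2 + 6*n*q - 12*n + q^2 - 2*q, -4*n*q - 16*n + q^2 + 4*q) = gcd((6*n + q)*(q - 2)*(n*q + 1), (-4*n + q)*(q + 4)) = 1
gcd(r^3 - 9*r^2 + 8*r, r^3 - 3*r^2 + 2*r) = r^2 - r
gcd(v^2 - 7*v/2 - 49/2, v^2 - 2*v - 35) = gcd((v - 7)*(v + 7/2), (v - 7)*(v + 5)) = v - 7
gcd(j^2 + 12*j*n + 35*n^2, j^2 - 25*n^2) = j + 5*n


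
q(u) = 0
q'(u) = 0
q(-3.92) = 0.00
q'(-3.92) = 0.00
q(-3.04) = 0.00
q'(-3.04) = 0.00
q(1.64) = 0.00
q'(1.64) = 0.00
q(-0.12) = 0.00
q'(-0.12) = 0.00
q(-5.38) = 0.00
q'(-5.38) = 0.00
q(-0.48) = 0.00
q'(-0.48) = 0.00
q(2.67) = 0.00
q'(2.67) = 0.00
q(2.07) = 0.00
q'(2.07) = 0.00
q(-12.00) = 0.00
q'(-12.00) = 0.00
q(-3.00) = 0.00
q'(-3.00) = 0.00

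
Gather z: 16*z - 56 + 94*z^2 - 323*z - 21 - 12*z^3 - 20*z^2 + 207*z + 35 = -12*z^3 + 74*z^2 - 100*z - 42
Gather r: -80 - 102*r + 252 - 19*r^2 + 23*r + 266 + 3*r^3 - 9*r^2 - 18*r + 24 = 3*r^3 - 28*r^2 - 97*r + 462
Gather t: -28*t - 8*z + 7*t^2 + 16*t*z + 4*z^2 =7*t^2 + t*(16*z - 28) + 4*z^2 - 8*z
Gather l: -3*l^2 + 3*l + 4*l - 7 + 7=-3*l^2 + 7*l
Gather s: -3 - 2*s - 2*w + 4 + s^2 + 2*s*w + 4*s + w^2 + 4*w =s^2 + s*(2*w + 2) + w^2 + 2*w + 1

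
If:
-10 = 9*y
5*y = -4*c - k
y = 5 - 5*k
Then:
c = 13/12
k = 11/9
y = -10/9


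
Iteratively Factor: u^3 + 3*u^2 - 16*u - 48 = (u - 4)*(u^2 + 7*u + 12) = (u - 4)*(u + 4)*(u + 3)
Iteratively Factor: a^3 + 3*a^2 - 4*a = (a - 1)*(a^2 + 4*a) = a*(a - 1)*(a + 4)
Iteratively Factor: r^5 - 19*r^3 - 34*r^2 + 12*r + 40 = (r - 1)*(r^4 + r^3 - 18*r^2 - 52*r - 40) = (r - 1)*(r + 2)*(r^3 - r^2 - 16*r - 20) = (r - 1)*(r + 2)^2*(r^2 - 3*r - 10) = (r - 5)*(r - 1)*(r + 2)^2*(r + 2)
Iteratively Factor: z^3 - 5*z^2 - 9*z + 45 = (z + 3)*(z^2 - 8*z + 15) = (z - 5)*(z + 3)*(z - 3)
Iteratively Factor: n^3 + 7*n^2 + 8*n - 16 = (n + 4)*(n^2 + 3*n - 4) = (n - 1)*(n + 4)*(n + 4)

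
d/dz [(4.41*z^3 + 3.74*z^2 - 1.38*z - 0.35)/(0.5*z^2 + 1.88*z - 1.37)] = (2.205*z^4 + 16.5816*z^3 - 10.4039*z^2 - 9.8976*z + 2.5486)/(0.25*z^4 + 1.88*z^3 + 2.1644*z^2 - 5.1512*z + 1.8769)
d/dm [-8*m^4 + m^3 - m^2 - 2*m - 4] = -32*m^3 + 3*m^2 - 2*m - 2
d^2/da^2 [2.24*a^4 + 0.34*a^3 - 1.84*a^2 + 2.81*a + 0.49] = 26.88*a^2 + 2.04*a - 3.68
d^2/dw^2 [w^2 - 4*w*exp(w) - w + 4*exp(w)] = -4*w*exp(w) - 4*exp(w) + 2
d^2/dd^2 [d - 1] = 0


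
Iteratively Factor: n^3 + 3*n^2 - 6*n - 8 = (n + 1)*(n^2 + 2*n - 8) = (n - 2)*(n + 1)*(n + 4)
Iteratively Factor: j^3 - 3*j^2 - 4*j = (j - 4)*(j^2 + j) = (j - 4)*(j + 1)*(j)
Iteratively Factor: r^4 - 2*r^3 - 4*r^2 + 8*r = (r - 2)*(r^3 - 4*r) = (r - 2)^2*(r^2 + 2*r) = r*(r - 2)^2*(r + 2)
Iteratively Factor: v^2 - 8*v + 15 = (v - 5)*(v - 3)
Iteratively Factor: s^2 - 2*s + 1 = (s - 1)*(s - 1)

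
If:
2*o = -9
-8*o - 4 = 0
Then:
No Solution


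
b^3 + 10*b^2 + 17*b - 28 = (b - 1)*(b + 4)*(b + 7)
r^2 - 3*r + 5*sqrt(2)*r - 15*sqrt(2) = (r - 3)*(r + 5*sqrt(2))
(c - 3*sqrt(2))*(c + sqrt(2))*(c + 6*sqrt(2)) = c^3 + 4*sqrt(2)*c^2 - 30*c - 36*sqrt(2)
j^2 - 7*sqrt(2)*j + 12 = (j - 6*sqrt(2))*(j - sqrt(2))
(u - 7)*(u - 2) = u^2 - 9*u + 14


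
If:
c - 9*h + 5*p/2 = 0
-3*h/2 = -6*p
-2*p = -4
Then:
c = 67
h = 8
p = 2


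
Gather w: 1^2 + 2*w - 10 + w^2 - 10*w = w^2 - 8*w - 9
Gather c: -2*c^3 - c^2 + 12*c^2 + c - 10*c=-2*c^3 + 11*c^2 - 9*c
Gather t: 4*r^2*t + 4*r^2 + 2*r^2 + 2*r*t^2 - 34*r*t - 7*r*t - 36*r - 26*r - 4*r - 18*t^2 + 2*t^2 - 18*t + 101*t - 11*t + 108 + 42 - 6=6*r^2 - 66*r + t^2*(2*r - 16) + t*(4*r^2 - 41*r + 72) + 144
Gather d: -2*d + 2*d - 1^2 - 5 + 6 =0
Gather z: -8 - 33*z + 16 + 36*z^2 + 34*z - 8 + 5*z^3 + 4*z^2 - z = 5*z^3 + 40*z^2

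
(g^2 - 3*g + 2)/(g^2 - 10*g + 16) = (g - 1)/(g - 8)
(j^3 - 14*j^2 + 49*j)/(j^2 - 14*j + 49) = j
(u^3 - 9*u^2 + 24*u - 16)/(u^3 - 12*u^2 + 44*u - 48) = (u^2 - 5*u + 4)/(u^2 - 8*u + 12)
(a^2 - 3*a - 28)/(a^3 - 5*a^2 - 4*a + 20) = (a^2 - 3*a - 28)/(a^3 - 5*a^2 - 4*a + 20)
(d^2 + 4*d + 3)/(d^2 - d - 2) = (d + 3)/(d - 2)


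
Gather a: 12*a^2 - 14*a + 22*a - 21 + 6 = 12*a^2 + 8*a - 15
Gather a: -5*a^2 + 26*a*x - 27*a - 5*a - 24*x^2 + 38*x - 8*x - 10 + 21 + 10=-5*a^2 + a*(26*x - 32) - 24*x^2 + 30*x + 21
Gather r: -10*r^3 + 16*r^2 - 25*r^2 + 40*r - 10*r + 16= -10*r^3 - 9*r^2 + 30*r + 16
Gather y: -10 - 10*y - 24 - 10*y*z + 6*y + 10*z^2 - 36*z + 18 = y*(-10*z - 4) + 10*z^2 - 36*z - 16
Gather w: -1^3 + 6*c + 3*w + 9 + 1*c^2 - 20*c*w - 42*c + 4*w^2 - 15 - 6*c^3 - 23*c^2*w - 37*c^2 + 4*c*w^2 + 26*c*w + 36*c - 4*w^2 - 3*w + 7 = -6*c^3 - 36*c^2 + 4*c*w^2 + w*(-23*c^2 + 6*c)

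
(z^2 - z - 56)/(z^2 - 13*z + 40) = (z + 7)/(z - 5)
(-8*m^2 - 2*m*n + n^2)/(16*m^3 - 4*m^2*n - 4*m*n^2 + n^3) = -1/(2*m - n)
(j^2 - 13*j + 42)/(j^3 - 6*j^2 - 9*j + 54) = (j - 7)/(j^2 - 9)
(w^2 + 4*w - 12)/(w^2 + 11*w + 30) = (w - 2)/(w + 5)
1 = 1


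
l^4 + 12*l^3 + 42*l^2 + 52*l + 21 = (l + 1)^2*(l + 3)*(l + 7)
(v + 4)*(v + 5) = v^2 + 9*v + 20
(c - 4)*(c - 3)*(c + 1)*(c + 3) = c^4 - 3*c^3 - 13*c^2 + 27*c + 36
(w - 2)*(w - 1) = w^2 - 3*w + 2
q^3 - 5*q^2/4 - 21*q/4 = q*(q - 3)*(q + 7/4)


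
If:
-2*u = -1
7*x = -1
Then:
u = 1/2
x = -1/7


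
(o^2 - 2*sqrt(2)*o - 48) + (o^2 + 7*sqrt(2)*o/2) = 2*o^2 + 3*sqrt(2)*o/2 - 48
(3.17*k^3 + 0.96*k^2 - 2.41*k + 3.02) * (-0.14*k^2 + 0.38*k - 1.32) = -0.4438*k^5 + 1.0702*k^4 - 3.4822*k^3 - 2.6058*k^2 + 4.3288*k - 3.9864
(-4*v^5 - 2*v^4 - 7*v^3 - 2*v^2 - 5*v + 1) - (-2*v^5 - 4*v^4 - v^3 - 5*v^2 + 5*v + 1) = -2*v^5 + 2*v^4 - 6*v^3 + 3*v^2 - 10*v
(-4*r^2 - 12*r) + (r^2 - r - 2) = -3*r^2 - 13*r - 2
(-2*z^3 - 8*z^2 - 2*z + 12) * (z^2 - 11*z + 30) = -2*z^5 + 14*z^4 + 26*z^3 - 206*z^2 - 192*z + 360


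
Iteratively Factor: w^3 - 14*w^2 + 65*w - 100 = (w - 5)*(w^2 - 9*w + 20) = (w - 5)^2*(w - 4)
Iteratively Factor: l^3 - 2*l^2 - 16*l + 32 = (l - 2)*(l^2 - 16) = (l - 2)*(l + 4)*(l - 4)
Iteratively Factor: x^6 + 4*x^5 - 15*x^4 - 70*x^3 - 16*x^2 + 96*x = (x - 1)*(x^5 + 5*x^4 - 10*x^3 - 80*x^2 - 96*x) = (x - 4)*(x - 1)*(x^4 + 9*x^3 + 26*x^2 + 24*x) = (x - 4)*(x - 1)*(x + 4)*(x^3 + 5*x^2 + 6*x) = x*(x - 4)*(x - 1)*(x + 4)*(x^2 + 5*x + 6) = x*(x - 4)*(x - 1)*(x + 3)*(x + 4)*(x + 2)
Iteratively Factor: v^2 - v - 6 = (v - 3)*(v + 2)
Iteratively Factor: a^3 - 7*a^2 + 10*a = (a - 5)*(a^2 - 2*a) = a*(a - 5)*(a - 2)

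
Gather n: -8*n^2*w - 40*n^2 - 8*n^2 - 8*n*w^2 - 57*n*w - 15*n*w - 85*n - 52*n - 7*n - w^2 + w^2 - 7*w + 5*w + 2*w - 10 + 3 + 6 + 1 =n^2*(-8*w - 48) + n*(-8*w^2 - 72*w - 144)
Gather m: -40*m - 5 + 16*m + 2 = -24*m - 3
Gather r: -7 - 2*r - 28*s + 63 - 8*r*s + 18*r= r*(16 - 8*s) - 28*s + 56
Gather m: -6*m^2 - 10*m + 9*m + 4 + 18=-6*m^2 - m + 22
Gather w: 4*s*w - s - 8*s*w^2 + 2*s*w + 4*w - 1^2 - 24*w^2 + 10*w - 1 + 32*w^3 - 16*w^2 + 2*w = -s + 32*w^3 + w^2*(-8*s - 40) + w*(6*s + 16) - 2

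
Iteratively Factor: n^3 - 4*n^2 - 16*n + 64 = (n - 4)*(n^2 - 16) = (n - 4)*(n + 4)*(n - 4)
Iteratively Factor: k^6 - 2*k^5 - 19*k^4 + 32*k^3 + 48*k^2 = (k + 1)*(k^5 - 3*k^4 - 16*k^3 + 48*k^2) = k*(k + 1)*(k^4 - 3*k^3 - 16*k^2 + 48*k) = k*(k - 4)*(k + 1)*(k^3 + k^2 - 12*k) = k*(k - 4)*(k - 3)*(k + 1)*(k^2 + 4*k) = k*(k - 4)*(k - 3)*(k + 1)*(k + 4)*(k)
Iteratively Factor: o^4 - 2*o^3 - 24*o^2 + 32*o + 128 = (o + 4)*(o^3 - 6*o^2 + 32) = (o + 2)*(o + 4)*(o^2 - 8*o + 16) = (o - 4)*(o + 2)*(o + 4)*(o - 4)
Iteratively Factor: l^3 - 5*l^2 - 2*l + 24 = (l - 4)*(l^2 - l - 6) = (l - 4)*(l - 3)*(l + 2)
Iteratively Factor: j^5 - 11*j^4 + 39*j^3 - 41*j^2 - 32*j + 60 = (j + 1)*(j^4 - 12*j^3 + 51*j^2 - 92*j + 60) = (j - 2)*(j + 1)*(j^3 - 10*j^2 + 31*j - 30) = (j - 5)*(j - 2)*(j + 1)*(j^2 - 5*j + 6) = (j - 5)*(j - 3)*(j - 2)*(j + 1)*(j - 2)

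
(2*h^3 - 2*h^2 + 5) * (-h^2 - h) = -2*h^5 + 2*h^3 - 5*h^2 - 5*h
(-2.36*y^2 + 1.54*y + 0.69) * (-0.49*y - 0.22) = 1.1564*y^3 - 0.2354*y^2 - 0.6769*y - 0.1518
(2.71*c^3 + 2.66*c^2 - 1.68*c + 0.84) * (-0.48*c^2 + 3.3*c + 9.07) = -1.3008*c^5 + 7.6662*c^4 + 34.1641*c^3 + 18.179*c^2 - 12.4656*c + 7.6188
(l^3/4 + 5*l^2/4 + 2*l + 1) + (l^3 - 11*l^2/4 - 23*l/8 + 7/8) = 5*l^3/4 - 3*l^2/2 - 7*l/8 + 15/8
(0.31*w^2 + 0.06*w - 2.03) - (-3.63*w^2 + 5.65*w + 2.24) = 3.94*w^2 - 5.59*w - 4.27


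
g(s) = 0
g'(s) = 0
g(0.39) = 0.00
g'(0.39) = 0.00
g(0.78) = 0.00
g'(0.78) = 0.00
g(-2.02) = 0.00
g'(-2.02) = 0.00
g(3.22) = 0.00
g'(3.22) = 0.00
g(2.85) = 0.00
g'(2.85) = 0.00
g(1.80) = 0.00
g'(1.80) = 0.00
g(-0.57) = 0.00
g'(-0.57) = 0.00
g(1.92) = 0.00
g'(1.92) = 0.00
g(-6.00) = 0.00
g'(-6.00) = 0.00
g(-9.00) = 0.00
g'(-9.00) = 0.00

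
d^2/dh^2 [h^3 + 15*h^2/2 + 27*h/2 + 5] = 6*h + 15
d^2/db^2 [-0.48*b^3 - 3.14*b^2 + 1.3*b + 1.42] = -2.88*b - 6.28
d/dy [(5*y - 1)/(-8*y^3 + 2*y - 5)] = (-40*y^3 + 10*y + 2*(5*y - 1)*(12*y^2 - 1) - 25)/(8*y^3 - 2*y + 5)^2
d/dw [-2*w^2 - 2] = -4*w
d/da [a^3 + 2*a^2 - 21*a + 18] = 3*a^2 + 4*a - 21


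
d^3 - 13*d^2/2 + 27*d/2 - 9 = (d - 3)*(d - 2)*(d - 3/2)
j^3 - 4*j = j*(j - 2)*(j + 2)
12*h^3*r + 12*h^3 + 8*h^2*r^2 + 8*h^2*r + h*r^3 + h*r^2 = (2*h + r)*(6*h + r)*(h*r + h)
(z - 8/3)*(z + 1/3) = z^2 - 7*z/3 - 8/9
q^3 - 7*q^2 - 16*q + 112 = (q - 7)*(q - 4)*(q + 4)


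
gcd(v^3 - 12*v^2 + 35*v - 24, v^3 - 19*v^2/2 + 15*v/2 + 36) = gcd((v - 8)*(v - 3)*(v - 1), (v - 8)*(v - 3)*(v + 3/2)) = v^2 - 11*v + 24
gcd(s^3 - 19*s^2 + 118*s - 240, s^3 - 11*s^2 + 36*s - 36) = s - 6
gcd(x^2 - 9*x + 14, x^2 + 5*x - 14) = x - 2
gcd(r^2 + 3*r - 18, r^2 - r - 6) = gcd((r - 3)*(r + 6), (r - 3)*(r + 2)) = r - 3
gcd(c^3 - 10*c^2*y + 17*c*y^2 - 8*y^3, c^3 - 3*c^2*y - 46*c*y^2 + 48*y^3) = c^2 - 9*c*y + 8*y^2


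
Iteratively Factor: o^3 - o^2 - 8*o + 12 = (o + 3)*(o^2 - 4*o + 4) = (o - 2)*(o + 3)*(o - 2)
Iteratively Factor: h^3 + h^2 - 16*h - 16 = (h + 1)*(h^2 - 16) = (h - 4)*(h + 1)*(h + 4)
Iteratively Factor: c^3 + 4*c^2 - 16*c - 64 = (c + 4)*(c^2 - 16) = (c - 4)*(c + 4)*(c + 4)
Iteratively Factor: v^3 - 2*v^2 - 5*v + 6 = (v - 3)*(v^2 + v - 2) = (v - 3)*(v + 2)*(v - 1)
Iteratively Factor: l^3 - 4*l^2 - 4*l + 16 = (l + 2)*(l^2 - 6*l + 8) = (l - 2)*(l + 2)*(l - 4)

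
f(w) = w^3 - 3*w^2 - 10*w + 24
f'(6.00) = 62.00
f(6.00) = 72.00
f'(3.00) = -1.00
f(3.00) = -6.00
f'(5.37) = 44.29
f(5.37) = 38.64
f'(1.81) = -11.03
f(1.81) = 2.00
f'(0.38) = -11.85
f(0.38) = 19.82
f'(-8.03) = 231.62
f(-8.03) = -606.92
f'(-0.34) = -7.61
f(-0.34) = 27.01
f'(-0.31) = -7.85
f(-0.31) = 26.78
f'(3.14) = 0.74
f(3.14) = -6.02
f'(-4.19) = 67.81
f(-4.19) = -60.33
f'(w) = 3*w^2 - 6*w - 10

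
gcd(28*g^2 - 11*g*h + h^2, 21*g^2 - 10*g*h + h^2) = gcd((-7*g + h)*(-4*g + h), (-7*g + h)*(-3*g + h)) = 7*g - h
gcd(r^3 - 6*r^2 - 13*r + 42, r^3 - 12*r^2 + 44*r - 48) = r - 2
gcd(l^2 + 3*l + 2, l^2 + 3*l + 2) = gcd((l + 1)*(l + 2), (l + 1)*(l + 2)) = l^2 + 3*l + 2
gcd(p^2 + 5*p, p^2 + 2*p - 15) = p + 5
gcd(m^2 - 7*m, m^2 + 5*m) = m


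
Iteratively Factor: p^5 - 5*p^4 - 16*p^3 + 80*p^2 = (p)*(p^4 - 5*p^3 - 16*p^2 + 80*p) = p^2*(p^3 - 5*p^2 - 16*p + 80) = p^2*(p - 4)*(p^2 - p - 20) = p^2*(p - 4)*(p + 4)*(p - 5)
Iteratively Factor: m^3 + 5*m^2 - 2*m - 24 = (m + 3)*(m^2 + 2*m - 8) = (m - 2)*(m + 3)*(m + 4)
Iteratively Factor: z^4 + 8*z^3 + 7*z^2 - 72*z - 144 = (z - 3)*(z^3 + 11*z^2 + 40*z + 48) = (z - 3)*(z + 4)*(z^2 + 7*z + 12) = (z - 3)*(z + 4)^2*(z + 3)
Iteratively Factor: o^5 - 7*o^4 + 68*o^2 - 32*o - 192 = (o - 4)*(o^4 - 3*o^3 - 12*o^2 + 20*o + 48) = (o - 4)^2*(o^3 + o^2 - 8*o - 12) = (o - 4)^2*(o + 2)*(o^2 - o - 6) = (o - 4)^2*(o + 2)^2*(o - 3)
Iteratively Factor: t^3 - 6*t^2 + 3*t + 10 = (t - 5)*(t^2 - t - 2) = (t - 5)*(t - 2)*(t + 1)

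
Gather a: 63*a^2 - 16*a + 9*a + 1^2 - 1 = 63*a^2 - 7*a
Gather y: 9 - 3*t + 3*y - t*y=-3*t + y*(3 - t) + 9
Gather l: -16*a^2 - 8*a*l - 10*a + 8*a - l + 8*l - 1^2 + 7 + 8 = -16*a^2 - 2*a + l*(7 - 8*a) + 14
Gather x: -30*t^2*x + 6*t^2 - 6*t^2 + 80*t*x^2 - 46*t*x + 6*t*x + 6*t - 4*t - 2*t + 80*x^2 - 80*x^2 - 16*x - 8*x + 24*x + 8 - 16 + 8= 80*t*x^2 + x*(-30*t^2 - 40*t)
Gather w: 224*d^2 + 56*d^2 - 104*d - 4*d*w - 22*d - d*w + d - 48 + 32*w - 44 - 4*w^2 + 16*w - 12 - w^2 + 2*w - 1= 280*d^2 - 125*d - 5*w^2 + w*(50 - 5*d) - 105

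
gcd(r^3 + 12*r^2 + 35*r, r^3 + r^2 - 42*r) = r^2 + 7*r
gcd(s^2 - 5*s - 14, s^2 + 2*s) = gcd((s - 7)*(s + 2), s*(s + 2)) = s + 2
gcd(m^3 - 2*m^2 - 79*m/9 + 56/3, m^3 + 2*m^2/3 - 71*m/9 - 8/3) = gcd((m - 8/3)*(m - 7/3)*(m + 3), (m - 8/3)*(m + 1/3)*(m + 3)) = m^2 + m/3 - 8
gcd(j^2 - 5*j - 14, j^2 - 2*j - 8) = j + 2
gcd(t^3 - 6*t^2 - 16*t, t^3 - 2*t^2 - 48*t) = t^2 - 8*t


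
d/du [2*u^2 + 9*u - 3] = 4*u + 9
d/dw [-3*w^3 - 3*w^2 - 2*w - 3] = -9*w^2 - 6*w - 2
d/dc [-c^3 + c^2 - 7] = c*(2 - 3*c)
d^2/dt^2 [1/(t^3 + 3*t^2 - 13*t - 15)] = 2*(-3*(t + 1)*(t^3 + 3*t^2 - 13*t - 15) + (3*t^2 + 6*t - 13)^2)/(t^3 + 3*t^2 - 13*t - 15)^3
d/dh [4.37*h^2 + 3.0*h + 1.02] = 8.74*h + 3.0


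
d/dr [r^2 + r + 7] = 2*r + 1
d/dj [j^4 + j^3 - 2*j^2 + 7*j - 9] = 4*j^3 + 3*j^2 - 4*j + 7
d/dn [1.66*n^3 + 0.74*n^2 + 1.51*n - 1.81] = 4.98*n^2 + 1.48*n + 1.51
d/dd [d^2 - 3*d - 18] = 2*d - 3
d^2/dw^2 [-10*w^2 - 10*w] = -20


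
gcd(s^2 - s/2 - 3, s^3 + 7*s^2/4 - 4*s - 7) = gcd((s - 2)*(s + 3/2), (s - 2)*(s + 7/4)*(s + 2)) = s - 2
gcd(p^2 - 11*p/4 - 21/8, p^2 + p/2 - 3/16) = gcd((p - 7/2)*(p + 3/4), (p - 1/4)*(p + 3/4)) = p + 3/4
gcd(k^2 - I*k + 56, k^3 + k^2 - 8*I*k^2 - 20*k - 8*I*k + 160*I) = k - 8*I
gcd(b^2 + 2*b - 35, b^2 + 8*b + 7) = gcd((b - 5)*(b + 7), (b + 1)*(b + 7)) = b + 7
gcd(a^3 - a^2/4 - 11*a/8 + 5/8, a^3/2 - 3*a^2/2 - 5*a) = 1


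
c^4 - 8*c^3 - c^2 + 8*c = c*(c - 8)*(c - 1)*(c + 1)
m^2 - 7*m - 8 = (m - 8)*(m + 1)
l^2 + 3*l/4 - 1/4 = (l - 1/4)*(l + 1)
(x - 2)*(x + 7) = x^2 + 5*x - 14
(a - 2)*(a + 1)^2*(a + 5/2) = a^4 + 5*a^3/2 - 3*a^2 - 19*a/2 - 5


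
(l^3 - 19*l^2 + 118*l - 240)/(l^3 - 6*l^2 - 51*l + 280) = (l - 6)/(l + 7)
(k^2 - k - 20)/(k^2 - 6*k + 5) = (k + 4)/(k - 1)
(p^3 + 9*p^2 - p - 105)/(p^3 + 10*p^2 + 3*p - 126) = (p + 5)/(p + 6)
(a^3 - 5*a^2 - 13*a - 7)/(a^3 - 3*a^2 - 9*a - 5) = (a - 7)/(a - 5)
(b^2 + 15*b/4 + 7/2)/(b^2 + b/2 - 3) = (4*b + 7)/(2*(2*b - 3))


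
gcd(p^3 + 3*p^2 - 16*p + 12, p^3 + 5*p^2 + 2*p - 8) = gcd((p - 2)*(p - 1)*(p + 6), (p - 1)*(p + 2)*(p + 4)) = p - 1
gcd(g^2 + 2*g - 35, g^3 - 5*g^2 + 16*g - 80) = g - 5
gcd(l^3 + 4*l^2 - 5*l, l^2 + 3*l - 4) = l - 1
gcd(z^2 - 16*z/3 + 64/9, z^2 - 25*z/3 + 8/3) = 1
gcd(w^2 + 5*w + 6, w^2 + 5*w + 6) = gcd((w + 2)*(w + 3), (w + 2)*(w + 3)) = w^2 + 5*w + 6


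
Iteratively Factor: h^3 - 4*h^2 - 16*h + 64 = (h - 4)*(h^2 - 16) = (h - 4)^2*(h + 4)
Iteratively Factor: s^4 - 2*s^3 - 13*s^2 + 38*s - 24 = (s - 3)*(s^3 + s^2 - 10*s + 8) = (s - 3)*(s - 1)*(s^2 + 2*s - 8) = (s - 3)*(s - 2)*(s - 1)*(s + 4)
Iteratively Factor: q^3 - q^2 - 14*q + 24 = (q - 3)*(q^2 + 2*q - 8) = (q - 3)*(q - 2)*(q + 4)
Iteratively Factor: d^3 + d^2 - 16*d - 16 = (d + 4)*(d^2 - 3*d - 4) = (d + 1)*(d + 4)*(d - 4)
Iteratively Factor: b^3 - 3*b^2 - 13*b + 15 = (b - 5)*(b^2 + 2*b - 3) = (b - 5)*(b - 1)*(b + 3)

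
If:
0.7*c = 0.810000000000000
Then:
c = 1.16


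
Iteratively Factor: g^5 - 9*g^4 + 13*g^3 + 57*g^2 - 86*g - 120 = (g - 4)*(g^4 - 5*g^3 - 7*g^2 + 29*g + 30) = (g - 5)*(g - 4)*(g^3 - 7*g - 6) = (g - 5)*(g - 4)*(g + 2)*(g^2 - 2*g - 3) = (g - 5)*(g - 4)*(g + 1)*(g + 2)*(g - 3)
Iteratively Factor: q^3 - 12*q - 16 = (q + 2)*(q^2 - 2*q - 8) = (q + 2)^2*(q - 4)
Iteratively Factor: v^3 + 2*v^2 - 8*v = (v + 4)*(v^2 - 2*v) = (v - 2)*(v + 4)*(v)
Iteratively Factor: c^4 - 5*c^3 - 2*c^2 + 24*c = (c - 3)*(c^3 - 2*c^2 - 8*c) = (c - 3)*(c + 2)*(c^2 - 4*c) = c*(c - 3)*(c + 2)*(c - 4)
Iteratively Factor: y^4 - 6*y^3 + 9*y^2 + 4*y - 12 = (y - 2)*(y^3 - 4*y^2 + y + 6) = (y - 3)*(y - 2)*(y^2 - y - 2) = (y - 3)*(y - 2)*(y + 1)*(y - 2)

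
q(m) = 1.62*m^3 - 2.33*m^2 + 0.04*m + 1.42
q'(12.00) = 643.96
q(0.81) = 0.78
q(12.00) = 2465.74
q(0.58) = 0.98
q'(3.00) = 29.80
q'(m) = 4.86*m^2 - 4.66*m + 0.04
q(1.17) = 0.87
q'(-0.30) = 1.88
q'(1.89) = 8.59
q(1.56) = 1.96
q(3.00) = 24.31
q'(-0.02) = 0.14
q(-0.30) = 1.15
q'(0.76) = -0.69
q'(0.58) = -1.03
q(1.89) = 4.11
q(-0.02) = 1.42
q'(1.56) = 4.60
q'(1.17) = 1.24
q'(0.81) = -0.55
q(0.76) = 0.82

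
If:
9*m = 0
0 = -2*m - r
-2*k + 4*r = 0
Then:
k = 0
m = 0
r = 0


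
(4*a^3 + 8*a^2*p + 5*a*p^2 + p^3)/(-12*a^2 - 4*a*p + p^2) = (2*a^2 + 3*a*p + p^2)/(-6*a + p)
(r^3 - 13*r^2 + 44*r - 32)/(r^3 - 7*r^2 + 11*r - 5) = (r^2 - 12*r + 32)/(r^2 - 6*r + 5)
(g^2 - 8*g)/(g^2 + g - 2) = g*(g - 8)/(g^2 + g - 2)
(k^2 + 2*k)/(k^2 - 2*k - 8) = k/(k - 4)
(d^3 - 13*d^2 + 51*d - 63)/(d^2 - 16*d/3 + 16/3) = 3*(d^3 - 13*d^2 + 51*d - 63)/(3*d^2 - 16*d + 16)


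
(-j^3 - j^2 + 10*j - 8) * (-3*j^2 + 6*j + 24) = 3*j^5 - 3*j^4 - 60*j^3 + 60*j^2 + 192*j - 192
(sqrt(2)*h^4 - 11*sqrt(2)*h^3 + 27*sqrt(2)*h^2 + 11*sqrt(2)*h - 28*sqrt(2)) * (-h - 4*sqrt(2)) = -sqrt(2)*h^5 - 8*h^4 + 11*sqrt(2)*h^4 - 27*sqrt(2)*h^3 + 88*h^3 - 216*h^2 - 11*sqrt(2)*h^2 - 88*h + 28*sqrt(2)*h + 224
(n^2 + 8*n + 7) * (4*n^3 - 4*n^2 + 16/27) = 4*n^5 + 28*n^4 - 4*n^3 - 740*n^2/27 + 128*n/27 + 112/27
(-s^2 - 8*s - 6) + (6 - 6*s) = -s^2 - 14*s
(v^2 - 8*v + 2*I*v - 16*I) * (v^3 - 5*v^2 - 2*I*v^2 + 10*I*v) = v^5 - 13*v^4 + 44*v^3 - 52*v^2 + 160*v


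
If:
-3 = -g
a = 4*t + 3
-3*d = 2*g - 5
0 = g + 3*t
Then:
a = -1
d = -1/3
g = 3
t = -1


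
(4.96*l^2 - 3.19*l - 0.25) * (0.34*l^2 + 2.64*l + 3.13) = 1.6864*l^4 + 12.0098*l^3 + 7.0182*l^2 - 10.6447*l - 0.7825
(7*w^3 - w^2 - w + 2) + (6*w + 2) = 7*w^3 - w^2 + 5*w + 4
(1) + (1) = 2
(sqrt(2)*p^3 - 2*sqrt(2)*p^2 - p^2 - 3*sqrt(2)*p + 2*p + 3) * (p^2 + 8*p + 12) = sqrt(2)*p^5 - p^4 + 6*sqrt(2)*p^4 - 7*sqrt(2)*p^3 - 6*p^3 - 48*sqrt(2)*p^2 + 7*p^2 - 36*sqrt(2)*p + 48*p + 36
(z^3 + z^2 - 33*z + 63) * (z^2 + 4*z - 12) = z^5 + 5*z^4 - 41*z^3 - 81*z^2 + 648*z - 756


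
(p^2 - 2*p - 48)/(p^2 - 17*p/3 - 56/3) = 3*(p + 6)/(3*p + 7)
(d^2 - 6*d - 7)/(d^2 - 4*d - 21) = (d + 1)/(d + 3)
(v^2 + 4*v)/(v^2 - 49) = v*(v + 4)/(v^2 - 49)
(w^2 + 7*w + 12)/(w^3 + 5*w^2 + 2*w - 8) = (w + 3)/(w^2 + w - 2)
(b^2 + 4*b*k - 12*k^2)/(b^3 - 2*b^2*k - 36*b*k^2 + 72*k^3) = 1/(b - 6*k)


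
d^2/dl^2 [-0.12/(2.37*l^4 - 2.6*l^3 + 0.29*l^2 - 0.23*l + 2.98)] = ((3.4128*l^2 - 1.872*l + 0.0696)*(2.37*l^4 - 2.6*l^3 + 0.29*l^2 - 0.23*l + 2.98) - 0.12*(9.48*l^3 - 7.8*l^2 + 0.58*l - 0.23)*(18.96*l^3 - 15.6*l^2 + 1.16*l - 0.46))/(2.37*l^4 - 2.6*l^3 + 0.29*l^2 - 0.23*l + 2.98)^3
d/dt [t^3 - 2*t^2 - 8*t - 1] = 3*t^2 - 4*t - 8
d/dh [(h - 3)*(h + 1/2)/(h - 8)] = (h^2 - 16*h + 43/2)/(h^2 - 16*h + 64)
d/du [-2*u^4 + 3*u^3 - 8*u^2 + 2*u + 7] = -8*u^3 + 9*u^2 - 16*u + 2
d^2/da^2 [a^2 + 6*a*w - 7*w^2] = 2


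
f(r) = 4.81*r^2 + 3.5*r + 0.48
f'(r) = 9.62*r + 3.5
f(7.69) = 311.84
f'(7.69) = 77.48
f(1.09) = 10.01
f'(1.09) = 13.99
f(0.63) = 4.59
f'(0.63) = 9.56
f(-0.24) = -0.08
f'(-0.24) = 1.19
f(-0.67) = 0.29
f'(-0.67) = -2.95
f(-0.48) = -0.09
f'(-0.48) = -1.12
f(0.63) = 4.59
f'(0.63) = 9.56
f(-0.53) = -0.02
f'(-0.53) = -1.60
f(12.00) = 735.12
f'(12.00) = 118.94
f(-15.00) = 1030.23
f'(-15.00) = -140.80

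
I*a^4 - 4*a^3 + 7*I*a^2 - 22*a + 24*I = (a - 2*I)*(a + 3*I)*(a + 4*I)*(I*a + 1)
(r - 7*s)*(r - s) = r^2 - 8*r*s + 7*s^2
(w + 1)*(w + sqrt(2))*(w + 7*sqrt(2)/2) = w^3 + w^2 + 9*sqrt(2)*w^2/2 + 9*sqrt(2)*w/2 + 7*w + 7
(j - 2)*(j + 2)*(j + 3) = j^3 + 3*j^2 - 4*j - 12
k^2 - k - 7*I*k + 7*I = (k - 1)*(k - 7*I)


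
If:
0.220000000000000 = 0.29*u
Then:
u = 0.76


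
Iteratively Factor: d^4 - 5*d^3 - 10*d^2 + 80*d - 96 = (d - 4)*(d^3 - d^2 - 14*d + 24) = (d - 4)*(d - 2)*(d^2 + d - 12) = (d - 4)*(d - 3)*(d - 2)*(d + 4)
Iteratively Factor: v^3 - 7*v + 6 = (v + 3)*(v^2 - 3*v + 2) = (v - 2)*(v + 3)*(v - 1)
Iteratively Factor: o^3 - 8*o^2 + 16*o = (o - 4)*(o^2 - 4*o) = o*(o - 4)*(o - 4)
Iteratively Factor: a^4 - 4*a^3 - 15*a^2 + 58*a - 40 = (a - 2)*(a^3 - 2*a^2 - 19*a + 20) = (a - 5)*(a - 2)*(a^2 + 3*a - 4) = (a - 5)*(a - 2)*(a - 1)*(a + 4)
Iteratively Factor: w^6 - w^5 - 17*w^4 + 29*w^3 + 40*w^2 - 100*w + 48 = (w + 2)*(w^5 - 3*w^4 - 11*w^3 + 51*w^2 - 62*w + 24) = (w - 2)*(w + 2)*(w^4 - w^3 - 13*w^2 + 25*w - 12) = (w - 2)*(w - 1)*(w + 2)*(w^3 - 13*w + 12) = (w - 2)*(w - 1)*(w + 2)*(w + 4)*(w^2 - 4*w + 3) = (w - 2)*(w - 1)^2*(w + 2)*(w + 4)*(w - 3)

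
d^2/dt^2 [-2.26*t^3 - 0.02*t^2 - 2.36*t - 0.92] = -13.56*t - 0.04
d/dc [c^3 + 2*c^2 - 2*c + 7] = 3*c^2 + 4*c - 2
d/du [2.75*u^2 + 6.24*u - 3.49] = 5.5*u + 6.24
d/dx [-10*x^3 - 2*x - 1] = -30*x^2 - 2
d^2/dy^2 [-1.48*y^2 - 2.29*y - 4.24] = -2.96000000000000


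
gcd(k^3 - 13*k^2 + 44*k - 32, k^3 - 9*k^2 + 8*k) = k^2 - 9*k + 8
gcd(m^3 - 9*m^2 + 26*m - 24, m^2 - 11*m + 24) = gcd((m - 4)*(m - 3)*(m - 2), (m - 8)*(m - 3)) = m - 3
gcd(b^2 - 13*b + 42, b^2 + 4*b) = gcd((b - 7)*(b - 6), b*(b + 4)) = 1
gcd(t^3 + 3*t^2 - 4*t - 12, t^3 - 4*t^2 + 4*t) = t - 2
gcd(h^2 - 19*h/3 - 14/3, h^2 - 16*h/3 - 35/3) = h - 7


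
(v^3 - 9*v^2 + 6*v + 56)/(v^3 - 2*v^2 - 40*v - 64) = (v^2 - 11*v + 28)/(v^2 - 4*v - 32)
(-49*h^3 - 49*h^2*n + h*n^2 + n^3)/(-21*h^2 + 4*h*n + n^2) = (7*h^2 + 6*h*n - n^2)/(3*h - n)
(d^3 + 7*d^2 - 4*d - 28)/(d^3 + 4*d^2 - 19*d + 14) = (d + 2)/(d - 1)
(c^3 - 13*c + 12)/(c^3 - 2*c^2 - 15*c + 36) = (c - 1)/(c - 3)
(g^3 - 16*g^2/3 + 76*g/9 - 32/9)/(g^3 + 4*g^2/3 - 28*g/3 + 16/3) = (g - 8/3)/(g + 4)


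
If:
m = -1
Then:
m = -1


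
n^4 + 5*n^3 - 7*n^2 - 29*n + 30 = (n - 2)*(n - 1)*(n + 3)*(n + 5)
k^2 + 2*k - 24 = (k - 4)*(k + 6)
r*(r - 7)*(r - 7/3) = r^3 - 28*r^2/3 + 49*r/3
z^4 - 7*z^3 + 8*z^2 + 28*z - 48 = (z - 4)*(z - 3)*(z - 2)*(z + 2)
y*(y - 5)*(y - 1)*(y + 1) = y^4 - 5*y^3 - y^2 + 5*y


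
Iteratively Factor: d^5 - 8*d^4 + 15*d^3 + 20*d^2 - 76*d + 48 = (d - 3)*(d^4 - 5*d^3 + 20*d - 16) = (d - 3)*(d + 2)*(d^3 - 7*d^2 + 14*d - 8) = (d - 3)*(d - 1)*(d + 2)*(d^2 - 6*d + 8) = (d - 4)*(d - 3)*(d - 1)*(d + 2)*(d - 2)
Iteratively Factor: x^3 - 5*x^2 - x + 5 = (x - 5)*(x^2 - 1) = (x - 5)*(x + 1)*(x - 1)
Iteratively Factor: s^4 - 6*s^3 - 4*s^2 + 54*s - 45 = (s + 3)*(s^3 - 9*s^2 + 23*s - 15) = (s - 5)*(s + 3)*(s^2 - 4*s + 3) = (s - 5)*(s - 3)*(s + 3)*(s - 1)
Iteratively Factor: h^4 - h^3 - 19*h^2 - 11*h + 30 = (h - 1)*(h^3 - 19*h - 30) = (h - 5)*(h - 1)*(h^2 + 5*h + 6) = (h - 5)*(h - 1)*(h + 2)*(h + 3)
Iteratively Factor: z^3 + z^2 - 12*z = (z)*(z^2 + z - 12) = z*(z - 3)*(z + 4)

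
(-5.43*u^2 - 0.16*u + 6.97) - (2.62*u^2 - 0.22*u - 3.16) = -8.05*u^2 + 0.06*u + 10.13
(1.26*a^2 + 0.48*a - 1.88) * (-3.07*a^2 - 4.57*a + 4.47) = -3.8682*a^4 - 7.2318*a^3 + 9.2102*a^2 + 10.7372*a - 8.4036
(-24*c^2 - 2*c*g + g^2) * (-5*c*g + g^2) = 120*c^3*g - 14*c^2*g^2 - 7*c*g^3 + g^4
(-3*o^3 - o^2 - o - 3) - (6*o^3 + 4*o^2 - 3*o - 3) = -9*o^3 - 5*o^2 + 2*o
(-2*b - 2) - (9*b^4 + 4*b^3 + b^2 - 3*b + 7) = -9*b^4 - 4*b^3 - b^2 + b - 9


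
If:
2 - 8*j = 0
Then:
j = 1/4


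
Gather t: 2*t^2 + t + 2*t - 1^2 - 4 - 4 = 2*t^2 + 3*t - 9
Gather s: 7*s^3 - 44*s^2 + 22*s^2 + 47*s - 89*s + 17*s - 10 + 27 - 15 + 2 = 7*s^3 - 22*s^2 - 25*s + 4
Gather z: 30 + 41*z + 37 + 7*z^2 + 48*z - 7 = 7*z^2 + 89*z + 60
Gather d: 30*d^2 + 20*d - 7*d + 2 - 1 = 30*d^2 + 13*d + 1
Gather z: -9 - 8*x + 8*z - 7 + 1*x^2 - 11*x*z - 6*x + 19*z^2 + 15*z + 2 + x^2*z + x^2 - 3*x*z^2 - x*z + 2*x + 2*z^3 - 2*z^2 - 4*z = 2*x^2 - 12*x + 2*z^3 + z^2*(17 - 3*x) + z*(x^2 - 12*x + 19) - 14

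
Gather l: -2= -2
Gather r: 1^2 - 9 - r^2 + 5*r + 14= -r^2 + 5*r + 6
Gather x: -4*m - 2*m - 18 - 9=-6*m - 27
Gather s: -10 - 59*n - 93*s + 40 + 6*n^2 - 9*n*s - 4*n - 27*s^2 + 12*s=6*n^2 - 63*n - 27*s^2 + s*(-9*n - 81) + 30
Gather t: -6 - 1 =-7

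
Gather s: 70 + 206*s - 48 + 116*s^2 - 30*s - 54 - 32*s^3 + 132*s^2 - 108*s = -32*s^3 + 248*s^2 + 68*s - 32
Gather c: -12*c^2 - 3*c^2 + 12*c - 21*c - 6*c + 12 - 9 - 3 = -15*c^2 - 15*c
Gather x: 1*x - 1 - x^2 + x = -x^2 + 2*x - 1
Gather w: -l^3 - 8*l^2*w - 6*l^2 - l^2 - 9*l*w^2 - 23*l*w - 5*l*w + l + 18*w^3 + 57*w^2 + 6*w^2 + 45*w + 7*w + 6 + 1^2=-l^3 - 7*l^2 + l + 18*w^3 + w^2*(63 - 9*l) + w*(-8*l^2 - 28*l + 52) + 7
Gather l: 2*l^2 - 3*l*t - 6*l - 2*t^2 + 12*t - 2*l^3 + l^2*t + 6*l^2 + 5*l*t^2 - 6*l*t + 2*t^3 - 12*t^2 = -2*l^3 + l^2*(t + 8) + l*(5*t^2 - 9*t - 6) + 2*t^3 - 14*t^2 + 12*t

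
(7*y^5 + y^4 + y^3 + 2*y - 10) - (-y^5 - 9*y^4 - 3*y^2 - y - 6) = 8*y^5 + 10*y^4 + y^3 + 3*y^2 + 3*y - 4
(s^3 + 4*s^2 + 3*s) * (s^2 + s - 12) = s^5 + 5*s^4 - 5*s^3 - 45*s^2 - 36*s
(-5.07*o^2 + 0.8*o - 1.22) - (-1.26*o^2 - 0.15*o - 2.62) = -3.81*o^2 + 0.95*o + 1.4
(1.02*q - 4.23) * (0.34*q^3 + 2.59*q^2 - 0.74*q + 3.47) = 0.3468*q^4 + 1.2036*q^3 - 11.7105*q^2 + 6.6696*q - 14.6781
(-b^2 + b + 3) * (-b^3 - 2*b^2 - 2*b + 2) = b^5 + b^4 - 3*b^3 - 10*b^2 - 4*b + 6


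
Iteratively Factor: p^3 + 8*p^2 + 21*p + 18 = (p + 3)*(p^2 + 5*p + 6) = (p + 3)^2*(p + 2)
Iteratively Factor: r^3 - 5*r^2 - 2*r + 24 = (r + 2)*(r^2 - 7*r + 12) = (r - 4)*(r + 2)*(r - 3)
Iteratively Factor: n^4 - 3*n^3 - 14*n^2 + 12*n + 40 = (n - 2)*(n^3 - n^2 - 16*n - 20) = (n - 2)*(n + 2)*(n^2 - 3*n - 10) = (n - 2)*(n + 2)^2*(n - 5)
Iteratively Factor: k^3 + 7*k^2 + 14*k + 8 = (k + 4)*(k^2 + 3*k + 2) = (k + 1)*(k + 4)*(k + 2)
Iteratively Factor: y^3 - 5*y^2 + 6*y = (y)*(y^2 - 5*y + 6) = y*(y - 2)*(y - 3)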